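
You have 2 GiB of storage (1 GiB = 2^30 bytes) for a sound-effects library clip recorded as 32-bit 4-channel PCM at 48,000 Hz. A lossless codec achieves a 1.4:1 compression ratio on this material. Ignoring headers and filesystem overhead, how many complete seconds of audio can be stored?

3,914 seconds

Uncompressed byte rate = 48,000 × 4 × 4 = 768,000 bytes/s.
After 1.4:1 compression, effective rate ≈ 548571.43 bytes/s.
Capacity = 2 × 1,073,741,824 = 2,147,483,648 bytes.
2,147,483,648 / effective rate ≈ 3914.68 s → 3,914 seconds.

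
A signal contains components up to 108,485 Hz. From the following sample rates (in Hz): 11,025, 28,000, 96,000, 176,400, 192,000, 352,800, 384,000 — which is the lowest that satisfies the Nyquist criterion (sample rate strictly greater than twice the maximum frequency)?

352,800 Hz

Need sample rate > 2 × 108,485 = 216,970 Hz.
Lowest listed rate above 216,970 Hz is 352,800 Hz.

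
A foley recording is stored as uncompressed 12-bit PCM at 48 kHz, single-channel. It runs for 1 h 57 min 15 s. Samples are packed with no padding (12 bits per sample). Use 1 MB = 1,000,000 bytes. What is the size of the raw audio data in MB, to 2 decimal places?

Duration = 1 h 57 min 15 s = 7,035 s.
Bits = 48,000 × 7,035 × 12 × 1 = 4,052,160,000 bits = 506,520,000 bytes.
506,520,000 / 1,000,000 = 506.52 MB.

506.52 MB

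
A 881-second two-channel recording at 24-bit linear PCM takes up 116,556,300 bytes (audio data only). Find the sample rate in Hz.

Bytes = sample_rate × seconds × bytes_per_sample × channels.
sample_rate = 116,556,300 / (881 × 3 × 2) = 116,556,300 / 5,286 = 22,050 Hz.

22,050 Hz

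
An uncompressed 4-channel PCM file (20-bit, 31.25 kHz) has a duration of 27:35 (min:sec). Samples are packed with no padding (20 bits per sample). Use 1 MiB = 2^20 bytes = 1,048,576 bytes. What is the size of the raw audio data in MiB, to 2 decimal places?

493.23 MiB

Duration = 27:35 (min:sec) = 1,655 s.
Bits = 31,250 × 1,655 × 20 × 4 = 4,137,500,000 bits = 517,187,500 bytes.
517,187,500 / 1,048,576 = 493.23 MiB.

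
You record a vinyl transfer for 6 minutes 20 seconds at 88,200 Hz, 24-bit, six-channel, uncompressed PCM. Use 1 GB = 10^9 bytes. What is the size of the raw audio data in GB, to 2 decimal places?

0.60 GB

Duration = 6 minutes 20 seconds = 380 s.
Bytes = 88,200 samples/s × 380 s × 3 bytes/sample × 6 ch = 603,288,000 bytes.
603,288,000 / 1,000,000,000 = 0.60 GB.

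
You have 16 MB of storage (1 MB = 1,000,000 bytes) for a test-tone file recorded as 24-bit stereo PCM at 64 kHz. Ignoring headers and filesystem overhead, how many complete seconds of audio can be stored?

Uncompressed byte rate = 64,000 × 3 × 2 = 384,000 bytes/s.
Capacity = 16 × 1,000,000 = 16,000,000 bytes.
16,000,000 / 384,000 ≈ 41.67 s → 41 seconds.

41 seconds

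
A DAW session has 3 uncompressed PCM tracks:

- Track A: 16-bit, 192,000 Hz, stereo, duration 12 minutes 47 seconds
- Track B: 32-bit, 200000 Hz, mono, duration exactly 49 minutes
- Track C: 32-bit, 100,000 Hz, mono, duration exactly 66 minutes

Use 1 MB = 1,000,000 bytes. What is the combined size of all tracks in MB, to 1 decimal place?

Track A: 12 minutes 47 seconds = 767 s; 192,000 × 767 × 2 × 2 = 589,056,000 bytes.
Track B: exactly 49 minutes = 2,940 s; 200,000 × 2,940 × 4 × 1 = 2,352,000,000 bytes.
Track C: exactly 66 minutes = 3,960 s; 100,000 × 3,960 × 4 × 1 = 1,584,000,000 bytes.
Total = 4,525,056,000 bytes = 4525.1 MB.

4525.1 MB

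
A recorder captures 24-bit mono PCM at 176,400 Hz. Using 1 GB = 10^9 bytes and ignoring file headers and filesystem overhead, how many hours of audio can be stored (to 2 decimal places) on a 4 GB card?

Uncompressed byte rate = 176,400 × 3 × 1 = 529,200 bytes/s.
Capacity = 4 × 1,000,000,000 = 4,000,000,000 bytes.
4,000,000,000 / 529,200 ≈ 7558.58 s → 2.10 hours.

2.10 hours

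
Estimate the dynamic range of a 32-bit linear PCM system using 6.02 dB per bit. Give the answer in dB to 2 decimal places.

32 × 6.02 = 192.64 dB.

192.64 dB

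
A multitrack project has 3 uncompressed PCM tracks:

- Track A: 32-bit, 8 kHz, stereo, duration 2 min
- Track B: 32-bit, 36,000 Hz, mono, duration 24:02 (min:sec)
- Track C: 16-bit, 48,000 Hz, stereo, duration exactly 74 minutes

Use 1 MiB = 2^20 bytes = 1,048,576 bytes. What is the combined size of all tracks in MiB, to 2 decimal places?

Track A: 2 min = 120 s; 8,000 × 120 × 4 × 2 = 7,680,000 bytes.
Track B: 24:02 (min:sec) = 1,442 s; 36,000 × 1,442 × 4 × 1 = 207,648,000 bytes.
Track C: exactly 74 minutes = 4,440 s; 48,000 × 4,440 × 2 × 2 = 852,480,000 bytes.
Total = 1,067,808,000 bytes = 1018.34 MiB.

1018.34 MiB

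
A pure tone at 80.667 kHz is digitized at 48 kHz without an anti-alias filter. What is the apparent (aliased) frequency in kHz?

Nyquist = 48,000/2 = 24,000 Hz; 80,667 Hz exceeds it.
Alias = |80,667 − 2×48,000| = |80,667 − 96,000| = 15,333 Hz = 15.333 kHz.

15.333 kHz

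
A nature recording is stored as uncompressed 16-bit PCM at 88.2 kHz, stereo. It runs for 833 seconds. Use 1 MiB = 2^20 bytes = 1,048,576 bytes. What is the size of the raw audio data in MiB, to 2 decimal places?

Bytes = 88,200 samples/s × 833 s × 2 bytes/sample × 2 ch = 293,882,400 bytes.
293,882,400 / 1,048,576 = 280.27 MiB.

280.27 MiB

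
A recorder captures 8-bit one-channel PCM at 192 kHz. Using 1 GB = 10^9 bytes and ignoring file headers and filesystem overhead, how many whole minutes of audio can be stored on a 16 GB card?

Uncompressed byte rate = 192,000 × 1 × 1 = 192,000 bytes/s.
Capacity = 16 × 1,000,000,000 = 16,000,000,000 bytes.
16,000,000,000 / 192,000 ≈ 83333.33 s → 1,388 minutes.

1,388 minutes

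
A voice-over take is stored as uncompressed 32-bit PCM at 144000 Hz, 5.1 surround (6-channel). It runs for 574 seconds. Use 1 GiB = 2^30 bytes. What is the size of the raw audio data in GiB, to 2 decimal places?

1.85 GiB

Bytes = 144,000 samples/s × 574 s × 4 bytes/sample × 6 ch = 1,983,744,000 bytes.
1,983,744,000 / 1,073,741,824 = 1.85 GiB.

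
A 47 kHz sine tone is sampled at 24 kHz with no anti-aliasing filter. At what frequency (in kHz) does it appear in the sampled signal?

Nyquist = 24,000/2 = 12,000 Hz; 47,000 Hz exceeds it.
Alias = |47,000 − 2×24,000| = |47,000 − 48,000| = 1,000 Hz = 1 kHz.

1 kHz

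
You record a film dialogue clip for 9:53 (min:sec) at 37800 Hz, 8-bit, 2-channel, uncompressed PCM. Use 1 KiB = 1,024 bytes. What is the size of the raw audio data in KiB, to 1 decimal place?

Duration = 9:53 (min:sec) = 593 s.
Bytes = 37,800 samples/s × 593 s × 1 bytes/sample × 2 ch = 44,830,800 bytes.
44,830,800 / 1,024 = 43780.1 KiB.

43780.1 KiB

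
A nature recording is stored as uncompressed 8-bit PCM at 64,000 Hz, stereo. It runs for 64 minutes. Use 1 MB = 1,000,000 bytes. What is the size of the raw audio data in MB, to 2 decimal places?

491.52 MB

Duration = 64 minutes = 3,840 s.
Bytes = 64,000 samples/s × 3,840 s × 1 bytes/sample × 2 ch = 491,520,000 bytes.
491,520,000 / 1,000,000 = 491.52 MB.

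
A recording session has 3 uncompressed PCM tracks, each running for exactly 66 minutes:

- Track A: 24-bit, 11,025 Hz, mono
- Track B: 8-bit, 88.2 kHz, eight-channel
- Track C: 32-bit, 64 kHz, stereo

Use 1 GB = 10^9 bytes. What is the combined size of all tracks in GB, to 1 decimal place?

exactly 66 minutes = 3,960 s.
Track A: 11,025 × 3,960 × 3 × 1 = 130,977,000 bytes.
Track B: 88,200 × 3,960 × 1 × 8 = 2,794,176,000 bytes.
Track C: 64,000 × 3,960 × 4 × 2 = 2,027,520,000 bytes.
Total = 4,952,673,000 bytes = 5.0 GB.

5.0 GB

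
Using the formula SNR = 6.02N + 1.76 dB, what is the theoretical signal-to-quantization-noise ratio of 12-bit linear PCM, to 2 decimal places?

74.00 dB

6.02 × 12 + 1.76 = 74.00 dB.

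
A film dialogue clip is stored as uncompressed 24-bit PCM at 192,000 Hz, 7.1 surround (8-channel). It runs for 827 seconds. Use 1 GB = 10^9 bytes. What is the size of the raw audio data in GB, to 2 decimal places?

Bytes = 192,000 samples/s × 827 s × 3 bytes/sample × 8 ch = 3,810,816,000 bytes.
3,810,816,000 / 1,000,000,000 = 3.81 GB.

3.81 GB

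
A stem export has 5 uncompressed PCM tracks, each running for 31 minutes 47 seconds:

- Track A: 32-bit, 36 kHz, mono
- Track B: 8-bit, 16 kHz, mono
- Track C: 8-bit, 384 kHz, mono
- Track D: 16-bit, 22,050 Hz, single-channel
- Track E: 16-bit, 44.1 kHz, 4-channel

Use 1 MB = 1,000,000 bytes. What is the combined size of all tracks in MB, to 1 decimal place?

31 minutes 47 seconds = 1,907 s.
Track A: 36,000 × 1,907 × 4 × 1 = 274,608,000 bytes.
Track B: 16,000 × 1,907 × 1 × 1 = 30,512,000 bytes.
Track C: 384,000 × 1,907 × 1 × 1 = 732,288,000 bytes.
Track D: 22,050 × 1,907 × 2 × 1 = 84,098,700 bytes.
Track E: 44,100 × 1,907 × 2 × 4 = 672,789,600 bytes.
Total = 1,794,296,300 bytes = 1794.3 MB.

1794.3 MB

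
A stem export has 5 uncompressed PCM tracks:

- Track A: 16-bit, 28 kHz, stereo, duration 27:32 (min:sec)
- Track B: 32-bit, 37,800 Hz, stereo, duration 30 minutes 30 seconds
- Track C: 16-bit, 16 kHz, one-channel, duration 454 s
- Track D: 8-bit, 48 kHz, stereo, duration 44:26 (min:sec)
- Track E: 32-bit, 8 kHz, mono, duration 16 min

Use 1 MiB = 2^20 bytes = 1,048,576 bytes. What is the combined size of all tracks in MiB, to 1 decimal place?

991.4 MiB

Track A: 27:32 (min:sec) = 1,652 s; 28,000 × 1,652 × 2 × 2 = 185,024,000 bytes.
Track B: 30 minutes 30 seconds = 1,830 s; 37,800 × 1,830 × 4 × 2 = 553,392,000 bytes.
Track C: 16,000 × 454 × 2 × 1 = 14,528,000 bytes.
Track D: 44:26 (min:sec) = 2,666 s; 48,000 × 2,666 × 1 × 2 = 255,936,000 bytes.
Track E: 16 min = 960 s; 8,000 × 960 × 4 × 1 = 30,720,000 bytes.
Total = 1,039,600,000 bytes = 991.4 MiB.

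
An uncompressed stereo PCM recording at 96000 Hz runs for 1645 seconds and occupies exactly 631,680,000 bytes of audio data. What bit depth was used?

Bytes per sample = 631,680,000 / (96,000 × 1,645 × 2) = 631,680,000 / 315,840,000 = 2.
Bit depth = 2 × 8 = 16 bits.

16 bits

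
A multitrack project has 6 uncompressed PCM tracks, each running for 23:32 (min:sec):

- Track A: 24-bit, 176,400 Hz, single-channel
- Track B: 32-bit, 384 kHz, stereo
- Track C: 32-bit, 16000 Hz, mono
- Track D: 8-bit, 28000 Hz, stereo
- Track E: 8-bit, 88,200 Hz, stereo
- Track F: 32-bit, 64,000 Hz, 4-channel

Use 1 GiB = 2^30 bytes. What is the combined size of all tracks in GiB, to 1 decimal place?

6.5 GiB

23:32 (min:sec) = 1,412 s.
Track A: 176,400 × 1,412 × 3 × 1 = 747,230,400 bytes.
Track B: 384,000 × 1,412 × 4 × 2 = 4,337,664,000 bytes.
Track C: 16,000 × 1,412 × 4 × 1 = 90,368,000 bytes.
Track D: 28,000 × 1,412 × 1 × 2 = 79,072,000 bytes.
Track E: 88,200 × 1,412 × 1 × 2 = 249,076,800 bytes.
Track F: 64,000 × 1,412 × 4 × 4 = 1,445,888,000 bytes.
Total = 6,949,299,200 bytes = 6.5 GiB.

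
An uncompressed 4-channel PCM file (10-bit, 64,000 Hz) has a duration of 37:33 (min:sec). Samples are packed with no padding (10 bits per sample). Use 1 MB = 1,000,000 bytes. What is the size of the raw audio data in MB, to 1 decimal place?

Duration = 37:33 (min:sec) = 2,253 s.
Bits = 64,000 × 2,253 × 10 × 4 = 5,767,680,000 bits = 720,960,000 bytes.
720,960,000 / 1,000,000 = 721.0 MB.

721.0 MB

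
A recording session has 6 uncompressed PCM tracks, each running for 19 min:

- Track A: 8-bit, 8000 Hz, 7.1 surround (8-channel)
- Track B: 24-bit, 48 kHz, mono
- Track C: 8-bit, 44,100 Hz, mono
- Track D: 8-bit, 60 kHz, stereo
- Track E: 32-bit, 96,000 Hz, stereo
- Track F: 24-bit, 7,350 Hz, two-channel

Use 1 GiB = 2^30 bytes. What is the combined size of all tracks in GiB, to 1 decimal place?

1.3 GiB

19 min = 1,140 s.
Track A: 8,000 × 1,140 × 1 × 8 = 72,960,000 bytes.
Track B: 48,000 × 1,140 × 3 × 1 = 164,160,000 bytes.
Track C: 44,100 × 1,140 × 1 × 1 = 50,274,000 bytes.
Track D: 60,000 × 1,140 × 1 × 2 = 136,800,000 bytes.
Track E: 96,000 × 1,140 × 4 × 2 = 875,520,000 bytes.
Track F: 7,350 × 1,140 × 3 × 2 = 50,274,000 bytes.
Total = 1,349,988,000 bytes = 1.3 GiB.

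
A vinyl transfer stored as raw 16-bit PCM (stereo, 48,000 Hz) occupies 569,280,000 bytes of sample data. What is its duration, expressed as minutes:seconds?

49:25

Byte rate = 48,000 × 2 × 2 = 192,000 bytes/s.
Duration = 569,280,000 / 192,000 = 2,965 s.
2,965 s = 49:25.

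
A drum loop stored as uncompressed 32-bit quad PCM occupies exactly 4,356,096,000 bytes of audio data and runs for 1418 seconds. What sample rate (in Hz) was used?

192,000 Hz

Bytes = sample_rate × seconds × bytes_per_sample × channels.
sample_rate = 4,356,096,000 / (1,418 × 4 × 4) = 4,356,096,000 / 22,688 = 192,000 Hz.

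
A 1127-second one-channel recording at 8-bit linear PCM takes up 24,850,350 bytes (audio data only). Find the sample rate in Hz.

Bytes = sample_rate × seconds × bytes_per_sample × channels.
sample_rate = 24,850,350 / (1,127 × 1 × 1) = 24,850,350 / 1,127 = 22,050 Hz.

22,050 Hz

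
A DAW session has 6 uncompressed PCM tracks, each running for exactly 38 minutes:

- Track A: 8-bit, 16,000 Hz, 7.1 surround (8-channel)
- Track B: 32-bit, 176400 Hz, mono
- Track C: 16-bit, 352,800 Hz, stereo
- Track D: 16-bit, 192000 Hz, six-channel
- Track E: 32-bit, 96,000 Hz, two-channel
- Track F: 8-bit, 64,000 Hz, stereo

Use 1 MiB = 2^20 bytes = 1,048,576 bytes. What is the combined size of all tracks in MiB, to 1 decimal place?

11839.1 MiB

exactly 38 minutes = 2,280 s.
Track A: 16,000 × 2,280 × 1 × 8 = 291,840,000 bytes.
Track B: 176,400 × 2,280 × 4 × 1 = 1,608,768,000 bytes.
Track C: 352,800 × 2,280 × 2 × 2 = 3,217,536,000 bytes.
Track D: 192,000 × 2,280 × 2 × 6 = 5,253,120,000 bytes.
Track E: 96,000 × 2,280 × 4 × 2 = 1,751,040,000 bytes.
Track F: 64,000 × 2,280 × 1 × 2 = 291,840,000 bytes.
Total = 12,414,144,000 bytes = 11839.1 MiB.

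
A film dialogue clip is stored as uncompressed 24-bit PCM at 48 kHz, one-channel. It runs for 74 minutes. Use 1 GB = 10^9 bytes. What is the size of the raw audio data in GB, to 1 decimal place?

0.6 GB

Duration = 74 minutes = 4,440 s.
Bytes = 48,000 samples/s × 4,440 s × 3 bytes/sample × 1 ch = 639,360,000 bytes.
639,360,000 / 1,000,000,000 = 0.6 GB.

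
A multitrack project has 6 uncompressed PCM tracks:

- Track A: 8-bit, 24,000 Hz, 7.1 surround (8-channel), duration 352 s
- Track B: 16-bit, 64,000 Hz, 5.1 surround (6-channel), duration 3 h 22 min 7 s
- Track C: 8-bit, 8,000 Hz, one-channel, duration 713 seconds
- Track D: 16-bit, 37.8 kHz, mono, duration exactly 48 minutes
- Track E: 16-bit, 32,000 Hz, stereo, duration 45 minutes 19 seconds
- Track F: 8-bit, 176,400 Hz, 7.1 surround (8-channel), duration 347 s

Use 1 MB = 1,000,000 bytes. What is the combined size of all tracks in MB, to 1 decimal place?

10442.3 MB

Track A: 24,000 × 352 × 1 × 8 = 67,584,000 bytes.
Track B: 3 h 22 min 7 s = 12,127 s; 64,000 × 12,127 × 2 × 6 = 9,313,536,000 bytes.
Track C: 8,000 × 713 × 1 × 1 = 5,704,000 bytes.
Track D: exactly 48 minutes = 2,880 s; 37,800 × 2,880 × 2 × 1 = 217,728,000 bytes.
Track E: 45 minutes 19 seconds = 2,719 s; 32,000 × 2,719 × 2 × 2 = 348,032,000 bytes.
Track F: 176,400 × 347 × 1 × 8 = 489,686,400 bytes.
Total = 10,442,270,400 bytes = 10442.3 MB.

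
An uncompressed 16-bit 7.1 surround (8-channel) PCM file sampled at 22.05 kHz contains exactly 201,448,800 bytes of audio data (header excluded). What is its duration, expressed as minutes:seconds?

Byte rate = 22,050 × 2 × 8 = 352,800 bytes/s.
Duration = 201,448,800 / 352,800 = 571 s.
571 s = 9:31.

9:31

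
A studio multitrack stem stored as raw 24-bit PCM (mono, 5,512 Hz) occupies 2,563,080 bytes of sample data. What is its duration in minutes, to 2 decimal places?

2.58 minutes

Byte rate = 5,512 × 3 × 1 = 16,536 bytes/s.
Duration = 2,563,080 / 16,536 = 155 s.
155 s / 60 = 2.58 minutes.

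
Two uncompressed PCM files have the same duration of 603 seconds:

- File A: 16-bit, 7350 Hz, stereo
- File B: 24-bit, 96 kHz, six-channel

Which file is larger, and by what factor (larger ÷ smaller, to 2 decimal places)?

File B, by a factor of 58.78

File A: 7,350 × 2 × 2 = 29,400 bytes/s.
File B: 96,000 × 3 × 6 = 1,728,000 bytes/s.
File B is larger; ratio = 1,041,984,000 / 17,728,200 = 58.78.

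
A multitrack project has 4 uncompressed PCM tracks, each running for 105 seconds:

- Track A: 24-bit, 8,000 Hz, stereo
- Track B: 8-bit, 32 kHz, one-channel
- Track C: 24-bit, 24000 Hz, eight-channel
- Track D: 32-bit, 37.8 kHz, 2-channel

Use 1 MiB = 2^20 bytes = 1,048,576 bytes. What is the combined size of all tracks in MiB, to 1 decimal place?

96.0 MiB

Track A: 8,000 × 105 × 3 × 2 = 5,040,000 bytes.
Track B: 32,000 × 105 × 1 × 1 = 3,360,000 bytes.
Track C: 24,000 × 105 × 3 × 8 = 60,480,000 bytes.
Track D: 37,800 × 105 × 4 × 2 = 31,752,000 bytes.
Total = 100,632,000 bytes = 96.0 MiB.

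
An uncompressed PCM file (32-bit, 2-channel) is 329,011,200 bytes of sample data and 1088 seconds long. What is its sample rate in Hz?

37,800 Hz

Bytes = sample_rate × seconds × bytes_per_sample × channels.
sample_rate = 329,011,200 / (1,088 × 4 × 2) = 329,011,200 / 8,704 = 37,800 Hz.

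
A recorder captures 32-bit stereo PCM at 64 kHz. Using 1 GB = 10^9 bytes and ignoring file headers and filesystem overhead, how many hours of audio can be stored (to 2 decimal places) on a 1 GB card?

Uncompressed byte rate = 64,000 × 4 × 2 = 512,000 bytes/s.
Capacity = 1 × 1,000,000,000 = 1,000,000,000 bytes.
1,000,000,000 / 512,000 ≈ 1953.12 s → 0.54 hours.

0.54 hours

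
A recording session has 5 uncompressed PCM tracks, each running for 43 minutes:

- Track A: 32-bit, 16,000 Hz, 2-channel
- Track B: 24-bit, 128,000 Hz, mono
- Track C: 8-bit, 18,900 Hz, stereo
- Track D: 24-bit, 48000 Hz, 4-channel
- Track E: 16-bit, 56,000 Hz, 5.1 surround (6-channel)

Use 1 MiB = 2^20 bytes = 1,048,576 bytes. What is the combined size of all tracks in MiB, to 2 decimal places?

43 minutes = 2,580 s.
Track A: 16,000 × 2,580 × 4 × 2 = 330,240,000 bytes.
Track B: 128,000 × 2,580 × 3 × 1 = 990,720,000 bytes.
Track C: 18,900 × 2,580 × 1 × 2 = 97,524,000 bytes.
Track D: 48,000 × 2,580 × 3 × 4 = 1,486,080,000 bytes.
Track E: 56,000 × 2,580 × 2 × 6 = 1,733,760,000 bytes.
Total = 4,638,324,000 bytes = 4423.45 MiB.

4423.45 MiB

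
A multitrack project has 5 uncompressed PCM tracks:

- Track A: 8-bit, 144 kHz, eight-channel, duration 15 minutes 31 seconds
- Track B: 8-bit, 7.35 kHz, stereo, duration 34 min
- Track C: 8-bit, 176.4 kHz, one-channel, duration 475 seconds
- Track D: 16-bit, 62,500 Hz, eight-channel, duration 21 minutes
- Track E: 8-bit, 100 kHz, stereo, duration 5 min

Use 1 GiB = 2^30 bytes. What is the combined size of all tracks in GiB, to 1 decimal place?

2.3 GiB

Track A: 15 minutes 31 seconds = 931 s; 144,000 × 931 × 1 × 8 = 1,072,512,000 bytes.
Track B: 34 min = 2,040 s; 7,350 × 2,040 × 1 × 2 = 29,988,000 bytes.
Track C: 176,400 × 475 × 1 × 1 = 83,790,000 bytes.
Track D: 21 minutes = 1,260 s; 62,500 × 1,260 × 2 × 8 = 1,260,000,000 bytes.
Track E: 5 min = 300 s; 100,000 × 300 × 1 × 2 = 60,000,000 bytes.
Total = 2,506,290,000 bytes = 2.3 GiB.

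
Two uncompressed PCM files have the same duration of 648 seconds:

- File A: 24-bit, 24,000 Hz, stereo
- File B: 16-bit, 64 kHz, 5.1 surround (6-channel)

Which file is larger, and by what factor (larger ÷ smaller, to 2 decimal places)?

File B, by a factor of 5.33

File A: 24,000 × 3 × 2 = 144,000 bytes/s.
File B: 64,000 × 2 × 6 = 768,000 bytes/s.
File B is larger; ratio = 497,664,000 / 93,312,000 = 5.33.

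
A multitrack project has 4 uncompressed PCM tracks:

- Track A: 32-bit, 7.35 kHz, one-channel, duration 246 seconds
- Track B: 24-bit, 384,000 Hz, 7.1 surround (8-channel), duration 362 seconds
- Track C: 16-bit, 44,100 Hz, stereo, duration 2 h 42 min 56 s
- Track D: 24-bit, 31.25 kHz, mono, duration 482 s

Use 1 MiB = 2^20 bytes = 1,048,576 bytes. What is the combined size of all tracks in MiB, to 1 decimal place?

Track A: 7,350 × 246 × 4 × 1 = 7,232,400 bytes.
Track B: 384,000 × 362 × 3 × 8 = 3,336,192,000 bytes.
Track C: 2 h 42 min 56 s = 9,776 s; 44,100 × 9,776 × 2 × 2 = 1,724,486,400 bytes.
Track D: 31,250 × 482 × 3 × 1 = 45,187,500 bytes.
Total = 5,113,098,300 bytes = 4876.2 MiB.

4876.2 MiB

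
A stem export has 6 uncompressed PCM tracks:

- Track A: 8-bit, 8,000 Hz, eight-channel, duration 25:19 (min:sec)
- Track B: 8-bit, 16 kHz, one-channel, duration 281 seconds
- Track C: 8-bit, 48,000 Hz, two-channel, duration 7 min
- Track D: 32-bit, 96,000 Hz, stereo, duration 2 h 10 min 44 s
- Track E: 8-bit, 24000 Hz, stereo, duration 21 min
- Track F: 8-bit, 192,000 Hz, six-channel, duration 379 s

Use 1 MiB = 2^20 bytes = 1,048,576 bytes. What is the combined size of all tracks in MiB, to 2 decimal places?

6354.63 MiB

Track A: 25:19 (min:sec) = 1,519 s; 8,000 × 1,519 × 1 × 8 = 97,216,000 bytes.
Track B: 16,000 × 281 × 1 × 1 = 4,496,000 bytes.
Track C: 7 min = 420 s; 48,000 × 420 × 1 × 2 = 40,320,000 bytes.
Track D: 2 h 10 min 44 s = 7,844 s; 96,000 × 7,844 × 4 × 2 = 6,024,192,000 bytes.
Track E: 21 min = 1,260 s; 24,000 × 1,260 × 1 × 2 = 60,480,000 bytes.
Track F: 192,000 × 379 × 1 × 6 = 436,608,000 bytes.
Total = 6,663,312,000 bytes = 6354.63 MiB.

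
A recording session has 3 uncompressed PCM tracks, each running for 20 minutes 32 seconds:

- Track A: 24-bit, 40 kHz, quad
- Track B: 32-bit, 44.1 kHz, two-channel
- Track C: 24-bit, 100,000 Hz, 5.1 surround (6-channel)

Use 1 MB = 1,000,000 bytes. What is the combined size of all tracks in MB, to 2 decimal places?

20 minutes 32 seconds = 1,232 s.
Track A: 40,000 × 1,232 × 3 × 4 = 591,360,000 bytes.
Track B: 44,100 × 1,232 × 4 × 2 = 434,649,600 bytes.
Track C: 100,000 × 1,232 × 3 × 6 = 2,217,600,000 bytes.
Total = 3,243,609,600 bytes = 3243.61 MB.

3243.61 MB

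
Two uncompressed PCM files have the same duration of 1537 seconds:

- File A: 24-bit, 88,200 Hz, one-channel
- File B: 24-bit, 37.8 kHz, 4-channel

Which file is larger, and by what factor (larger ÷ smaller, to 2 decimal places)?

File B, by a factor of 1.71

File A: 88,200 × 3 × 1 = 264,600 bytes/s.
File B: 37,800 × 3 × 4 = 453,600 bytes/s.
File B is larger; ratio = 697,183,200 / 406,690,200 = 1.71.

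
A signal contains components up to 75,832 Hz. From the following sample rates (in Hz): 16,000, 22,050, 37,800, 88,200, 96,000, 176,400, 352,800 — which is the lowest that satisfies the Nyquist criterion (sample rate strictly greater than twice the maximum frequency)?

Need sample rate > 2 × 75,832 = 151,664 Hz.
Lowest listed rate above 151,664 Hz is 176,400 Hz.

176,400 Hz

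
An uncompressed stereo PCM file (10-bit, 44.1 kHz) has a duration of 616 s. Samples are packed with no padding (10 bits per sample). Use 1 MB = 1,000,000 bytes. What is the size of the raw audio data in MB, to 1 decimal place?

Bits = 44,100 × 616 × 10 × 2 = 543,312,000 bits = 67,914,000 bytes.
67,914,000 / 1,000,000 = 67.9 MB.

67.9 MB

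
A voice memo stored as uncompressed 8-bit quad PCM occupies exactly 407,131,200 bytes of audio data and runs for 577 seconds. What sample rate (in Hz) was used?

Bytes = sample_rate × seconds × bytes_per_sample × channels.
sample_rate = 407,131,200 / (577 × 1 × 4) = 407,131,200 / 2,308 = 176,400 Hz.

176,400 Hz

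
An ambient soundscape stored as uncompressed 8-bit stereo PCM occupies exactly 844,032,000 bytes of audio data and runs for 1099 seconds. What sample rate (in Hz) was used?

Bytes = sample_rate × seconds × bytes_per_sample × channels.
sample_rate = 844,032,000 / (1,099 × 1 × 2) = 844,032,000 / 2,198 = 384,000 Hz.

384,000 Hz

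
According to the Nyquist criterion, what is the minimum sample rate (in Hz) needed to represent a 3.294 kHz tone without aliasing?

6,588 Hz

Minimum sample rate = 2 × 3,294 Hz = 6,588 Hz.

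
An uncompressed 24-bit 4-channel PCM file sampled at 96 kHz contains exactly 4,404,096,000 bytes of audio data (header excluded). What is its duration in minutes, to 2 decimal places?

63.72 minutes

Byte rate = 96,000 × 3 × 4 = 1,152,000 bytes/s.
Duration = 4,404,096,000 / 1,152,000 = 3,823 s.
3,823 s / 60 = 63.72 minutes.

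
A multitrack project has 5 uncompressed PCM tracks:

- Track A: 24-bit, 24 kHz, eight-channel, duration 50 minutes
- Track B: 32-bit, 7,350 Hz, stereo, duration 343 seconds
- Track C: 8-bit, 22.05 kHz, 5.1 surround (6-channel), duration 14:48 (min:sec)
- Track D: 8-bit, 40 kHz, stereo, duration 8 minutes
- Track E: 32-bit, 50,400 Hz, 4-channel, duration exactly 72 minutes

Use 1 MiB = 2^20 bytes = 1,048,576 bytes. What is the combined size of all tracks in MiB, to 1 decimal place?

5138.1 MiB

Track A: 50 minutes = 3,000 s; 24,000 × 3,000 × 3 × 8 = 1,728,000,000 bytes.
Track B: 7,350 × 343 × 4 × 2 = 20,168,400 bytes.
Track C: 14:48 (min:sec) = 888 s; 22,050 × 888 × 1 × 6 = 117,482,400 bytes.
Track D: 8 minutes = 480 s; 40,000 × 480 × 1 × 2 = 38,400,000 bytes.
Track E: exactly 72 minutes = 4,320 s; 50,400 × 4,320 × 4 × 4 = 3,483,648,000 bytes.
Total = 5,387,698,800 bytes = 5138.1 MiB.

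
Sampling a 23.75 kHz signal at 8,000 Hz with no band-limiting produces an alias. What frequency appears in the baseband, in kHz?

0.25 kHz

Nyquist = 8,000/2 = 4,000 Hz; 23,750 Hz exceeds it.
Alias = |23,750 − 3×8,000| = |23,750 − 24,000| = 250 Hz = 0.25 kHz.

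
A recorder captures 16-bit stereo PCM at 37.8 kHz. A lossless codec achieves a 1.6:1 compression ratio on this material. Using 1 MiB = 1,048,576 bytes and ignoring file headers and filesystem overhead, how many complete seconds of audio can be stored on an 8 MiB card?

Uncompressed byte rate = 37,800 × 2 × 2 = 151,200 bytes/s.
After 1.6:1 compression, effective rate ≈ 94500 bytes/s.
Capacity = 8 × 1,048,576 = 8,388,608 bytes.
8,388,608 / effective rate ≈ 88.77 s → 88 seconds.

88 seconds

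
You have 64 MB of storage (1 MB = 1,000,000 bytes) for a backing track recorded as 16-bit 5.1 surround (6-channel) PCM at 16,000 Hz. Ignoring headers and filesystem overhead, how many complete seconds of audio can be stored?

333 seconds

Uncompressed byte rate = 16,000 × 2 × 6 = 192,000 bytes/s.
Capacity = 64 × 1,000,000 = 64,000,000 bytes.
64,000,000 / 192,000 ≈ 333.33 s → 333 seconds.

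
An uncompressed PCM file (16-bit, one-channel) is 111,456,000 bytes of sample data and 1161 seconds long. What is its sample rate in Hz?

48,000 Hz

Bytes = sample_rate × seconds × bytes_per_sample × channels.
sample_rate = 111,456,000 / (1,161 × 2 × 1) = 111,456,000 / 2,322 = 48,000 Hz.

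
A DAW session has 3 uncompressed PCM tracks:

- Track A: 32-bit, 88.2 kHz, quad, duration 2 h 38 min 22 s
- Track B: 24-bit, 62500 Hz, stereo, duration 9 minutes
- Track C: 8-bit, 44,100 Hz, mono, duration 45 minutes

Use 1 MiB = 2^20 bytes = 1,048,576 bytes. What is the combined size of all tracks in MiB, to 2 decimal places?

Track A: 2 h 38 min 22 s = 9,502 s; 88,200 × 9,502 × 4 × 4 = 13,409,222,400 bytes.
Track B: 9 minutes = 540 s; 62,500 × 540 × 3 × 2 = 202,500,000 bytes.
Track C: 45 minutes = 2,700 s; 44,100 × 2,700 × 1 × 1 = 119,070,000 bytes.
Total = 13,730,792,400 bytes = 13094.70 MiB.

13094.70 MiB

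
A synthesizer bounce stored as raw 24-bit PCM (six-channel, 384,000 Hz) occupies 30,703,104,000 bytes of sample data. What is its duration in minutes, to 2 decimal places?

74.03 minutes

Byte rate = 384,000 × 3 × 6 = 6,912,000 bytes/s.
Duration = 30,703,104,000 / 6,912,000 = 4,442 s.
4,442 s / 60 = 74.03 minutes.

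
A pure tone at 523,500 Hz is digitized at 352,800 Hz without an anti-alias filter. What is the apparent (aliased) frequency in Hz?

170,700 Hz

Nyquist = 352,800/2 = 176,400 Hz; 523,500 Hz exceeds it.
Alias = |523,500 − 1×352,800| = |523,500 − 352,800| = 170,700 Hz.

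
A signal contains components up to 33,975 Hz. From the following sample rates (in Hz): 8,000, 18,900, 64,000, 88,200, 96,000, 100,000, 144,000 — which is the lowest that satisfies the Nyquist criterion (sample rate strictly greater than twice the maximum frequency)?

Need sample rate > 2 × 33,975 = 67,950 Hz.
Lowest listed rate above 67,950 Hz is 88,200 Hz.

88,200 Hz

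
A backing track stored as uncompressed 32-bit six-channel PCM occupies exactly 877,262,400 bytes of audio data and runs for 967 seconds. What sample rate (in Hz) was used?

37,800 Hz

Bytes = sample_rate × seconds × bytes_per_sample × channels.
sample_rate = 877,262,400 / (967 × 4 × 6) = 877,262,400 / 23,208 = 37,800 Hz.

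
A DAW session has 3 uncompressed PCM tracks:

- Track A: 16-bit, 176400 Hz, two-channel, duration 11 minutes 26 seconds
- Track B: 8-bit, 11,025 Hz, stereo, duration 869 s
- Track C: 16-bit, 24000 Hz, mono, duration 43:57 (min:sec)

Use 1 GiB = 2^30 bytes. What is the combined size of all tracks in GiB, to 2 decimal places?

0.59 GiB

Track A: 11 minutes 26 seconds = 686 s; 176,400 × 686 × 2 × 2 = 484,041,600 bytes.
Track B: 11,025 × 869 × 1 × 2 = 19,161,450 bytes.
Track C: 43:57 (min:sec) = 2,637 s; 24,000 × 2,637 × 2 × 1 = 126,576,000 bytes.
Total = 629,779,050 bytes = 0.59 GiB.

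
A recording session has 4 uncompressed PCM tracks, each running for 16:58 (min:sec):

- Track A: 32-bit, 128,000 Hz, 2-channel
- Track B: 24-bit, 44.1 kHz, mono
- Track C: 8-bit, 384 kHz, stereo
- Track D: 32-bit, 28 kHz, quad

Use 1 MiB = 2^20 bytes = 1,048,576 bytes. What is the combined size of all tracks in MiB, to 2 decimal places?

2303.12 MiB

16:58 (min:sec) = 1,018 s.
Track A: 128,000 × 1,018 × 4 × 2 = 1,042,432,000 bytes.
Track B: 44,100 × 1,018 × 3 × 1 = 134,681,400 bytes.
Track C: 384,000 × 1,018 × 1 × 2 = 781,824,000 bytes.
Track D: 28,000 × 1,018 × 4 × 4 = 456,064,000 bytes.
Total = 2,415,001,400 bytes = 2303.12 MiB.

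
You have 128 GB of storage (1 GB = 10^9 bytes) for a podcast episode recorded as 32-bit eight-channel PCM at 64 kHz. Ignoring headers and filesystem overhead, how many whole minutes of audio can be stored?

Uncompressed byte rate = 64,000 × 4 × 8 = 2,048,000 bytes/s.
Capacity = 128 × 1,000,000,000 = 128,000,000,000 bytes.
128,000,000,000 / 2,048,000 ≈ 62500 s → 1,041 minutes.

1,041 minutes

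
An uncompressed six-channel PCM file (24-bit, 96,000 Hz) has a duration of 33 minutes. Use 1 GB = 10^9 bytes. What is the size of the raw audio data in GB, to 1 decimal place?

3.4 GB

Duration = 33 minutes = 1,980 s.
Bytes = 96,000 samples/s × 1,980 s × 3 bytes/sample × 6 ch = 3,421,440,000 bytes.
3,421,440,000 / 1,000,000,000 = 3.4 GB.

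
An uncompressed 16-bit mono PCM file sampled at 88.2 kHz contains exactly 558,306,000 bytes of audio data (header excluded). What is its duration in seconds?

Byte rate = 88,200 × 2 × 1 = 176,400 bytes/s.
Duration = 558,306,000 / 176,400 = 3,165 s.

3,165 seconds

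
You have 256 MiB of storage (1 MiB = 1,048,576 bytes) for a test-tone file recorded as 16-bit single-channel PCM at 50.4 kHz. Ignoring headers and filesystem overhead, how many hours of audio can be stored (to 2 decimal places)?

Uncompressed byte rate = 50,400 × 2 × 1 = 100,800 bytes/s.
Capacity = 256 × 1,048,576 = 268,435,456 bytes.
268,435,456 / 100,800 ≈ 2663.05 s → 0.74 hours.

0.74 hours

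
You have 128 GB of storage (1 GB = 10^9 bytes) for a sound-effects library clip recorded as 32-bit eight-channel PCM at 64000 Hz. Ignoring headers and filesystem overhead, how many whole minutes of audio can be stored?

1,041 minutes

Uncompressed byte rate = 64,000 × 4 × 8 = 2,048,000 bytes/s.
Capacity = 128 × 1,000,000,000 = 128,000,000,000 bytes.
128,000,000,000 / 2,048,000 ≈ 62500 s → 1,041 minutes.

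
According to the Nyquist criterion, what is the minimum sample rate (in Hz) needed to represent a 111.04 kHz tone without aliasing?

222,080 Hz

Minimum sample rate = 2 × 111,040 Hz = 222,080 Hz.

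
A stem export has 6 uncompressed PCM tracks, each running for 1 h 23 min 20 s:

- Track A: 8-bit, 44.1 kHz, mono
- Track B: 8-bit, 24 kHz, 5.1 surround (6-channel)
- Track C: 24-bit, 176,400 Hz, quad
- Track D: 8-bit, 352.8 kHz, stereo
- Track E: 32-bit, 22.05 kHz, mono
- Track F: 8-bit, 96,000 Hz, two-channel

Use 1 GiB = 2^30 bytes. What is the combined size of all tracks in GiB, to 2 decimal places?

1 h 23 min 20 s = 5,000 s.
Track A: 44,100 × 5,000 × 1 × 1 = 220,500,000 bytes.
Track B: 24,000 × 5,000 × 1 × 6 = 720,000,000 bytes.
Track C: 176,400 × 5,000 × 3 × 4 = 10,584,000,000 bytes.
Track D: 352,800 × 5,000 × 1 × 2 = 3,528,000,000 bytes.
Track E: 22,050 × 5,000 × 4 × 1 = 441,000,000 bytes.
Track F: 96,000 × 5,000 × 1 × 2 = 960,000,000 bytes.
Total = 16,453,500,000 bytes = 15.32 GiB.

15.32 GiB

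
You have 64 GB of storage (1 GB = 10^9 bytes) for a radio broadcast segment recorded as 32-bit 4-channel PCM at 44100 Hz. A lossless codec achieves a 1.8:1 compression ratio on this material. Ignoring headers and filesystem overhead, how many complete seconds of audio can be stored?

163,265 seconds

Uncompressed byte rate = 44,100 × 4 × 4 = 705,600 bytes/s.
After 1.8:1 compression, effective rate ≈ 392000 bytes/s.
Capacity = 64 × 1,000,000,000 = 64,000,000,000 bytes.
64,000,000,000 / effective rate ≈ 163265.31 s → 163,265 seconds.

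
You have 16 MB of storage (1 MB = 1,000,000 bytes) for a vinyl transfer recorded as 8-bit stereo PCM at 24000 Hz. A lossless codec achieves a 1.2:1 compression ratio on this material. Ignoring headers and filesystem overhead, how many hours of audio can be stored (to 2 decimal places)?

0.11 hours

Uncompressed byte rate = 24,000 × 1 × 2 = 48,000 bytes/s.
After 1.2:1 compression, effective rate ≈ 40000 bytes/s.
Capacity = 16 × 1,000,000 = 16,000,000 bytes.
16,000,000 / effective rate ≈ 400 s → 0.11 hours.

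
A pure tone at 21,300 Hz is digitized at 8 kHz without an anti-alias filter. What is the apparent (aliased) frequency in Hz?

2,700 Hz

Nyquist = 8,000/2 = 4,000 Hz; 21,300 Hz exceeds it.
Alias = |21,300 − 3×8,000| = |21,300 − 24,000| = 2,700 Hz.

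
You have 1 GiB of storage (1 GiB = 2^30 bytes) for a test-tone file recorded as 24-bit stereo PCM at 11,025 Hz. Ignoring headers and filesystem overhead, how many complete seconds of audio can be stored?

16,231 seconds

Uncompressed byte rate = 11,025 × 3 × 2 = 66,150 bytes/s.
Capacity = 1 × 1,073,741,824 = 1,073,741,824 bytes.
1,073,741,824 / 66,150 ≈ 16231.92 s → 16,231 seconds.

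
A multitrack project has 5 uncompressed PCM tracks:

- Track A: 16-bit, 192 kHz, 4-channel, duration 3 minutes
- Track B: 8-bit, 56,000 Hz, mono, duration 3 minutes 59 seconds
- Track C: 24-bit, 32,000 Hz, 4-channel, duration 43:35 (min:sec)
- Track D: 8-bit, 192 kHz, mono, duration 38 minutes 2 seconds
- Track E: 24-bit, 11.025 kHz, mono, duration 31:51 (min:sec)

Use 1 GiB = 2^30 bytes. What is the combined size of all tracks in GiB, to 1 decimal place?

Track A: 3 minutes = 180 s; 192,000 × 180 × 2 × 4 = 276,480,000 bytes.
Track B: 3 minutes 59 seconds = 239 s; 56,000 × 239 × 1 × 1 = 13,384,000 bytes.
Track C: 43:35 (min:sec) = 2,615 s; 32,000 × 2,615 × 3 × 4 = 1,004,160,000 bytes.
Track D: 38 minutes 2 seconds = 2,282 s; 192,000 × 2,282 × 1 × 1 = 438,144,000 bytes.
Track E: 31:51 (min:sec) = 1,911 s; 11,025 × 1,911 × 3 × 1 = 63,206,325 bytes.
Total = 1,795,374,325 bytes = 1.7 GiB.

1.7 GiB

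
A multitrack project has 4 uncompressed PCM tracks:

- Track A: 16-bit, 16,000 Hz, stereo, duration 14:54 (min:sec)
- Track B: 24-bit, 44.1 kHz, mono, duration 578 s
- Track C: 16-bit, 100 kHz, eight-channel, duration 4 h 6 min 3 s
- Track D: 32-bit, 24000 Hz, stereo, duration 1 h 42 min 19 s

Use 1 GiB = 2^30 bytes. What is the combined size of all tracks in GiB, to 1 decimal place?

Track A: 14:54 (min:sec) = 894 s; 16,000 × 894 × 2 × 2 = 57,216,000 bytes.
Track B: 44,100 × 578 × 3 × 1 = 76,469,400 bytes.
Track C: 4 h 6 min 3 s = 14,763 s; 100,000 × 14,763 × 2 × 8 = 23,620,800,000 bytes.
Track D: 1 h 42 min 19 s = 6,139 s; 24,000 × 6,139 × 4 × 2 = 1,178,688,000 bytes.
Total = 24,933,173,400 bytes = 23.2 GiB.

23.2 GiB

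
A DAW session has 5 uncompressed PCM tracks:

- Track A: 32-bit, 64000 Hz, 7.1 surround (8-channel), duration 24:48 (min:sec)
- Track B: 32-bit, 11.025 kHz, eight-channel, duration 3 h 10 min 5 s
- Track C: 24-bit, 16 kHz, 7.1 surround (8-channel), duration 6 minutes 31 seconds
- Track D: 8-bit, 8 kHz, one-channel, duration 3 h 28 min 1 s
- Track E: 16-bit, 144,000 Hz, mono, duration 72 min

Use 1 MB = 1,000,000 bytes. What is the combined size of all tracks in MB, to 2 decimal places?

8565.26 MB

Track A: 24:48 (min:sec) = 1,488 s; 64,000 × 1,488 × 4 × 8 = 3,047,424,000 bytes.
Track B: 3 h 10 min 5 s = 11,405 s; 11,025 × 11,405 × 4 × 8 = 4,023,684,000 bytes.
Track C: 6 minutes 31 seconds = 391 s; 16,000 × 391 × 3 × 8 = 150,144,000 bytes.
Track D: 3 h 28 min 1 s = 12,481 s; 8,000 × 12,481 × 1 × 1 = 99,848,000 bytes.
Track E: 72 min = 4,320 s; 144,000 × 4,320 × 2 × 1 = 1,244,160,000 bytes.
Total = 8,565,260,000 bytes = 8565.26 MB.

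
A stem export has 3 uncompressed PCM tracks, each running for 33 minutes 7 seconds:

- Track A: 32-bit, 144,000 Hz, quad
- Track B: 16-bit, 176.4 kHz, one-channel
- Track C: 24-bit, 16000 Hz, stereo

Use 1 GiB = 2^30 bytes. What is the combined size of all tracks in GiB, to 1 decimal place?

33 minutes 7 seconds = 1,987 s.
Track A: 144,000 × 1,987 × 4 × 4 = 4,578,048,000 bytes.
Track B: 176,400 × 1,987 × 2 × 1 = 701,013,600 bytes.
Track C: 16,000 × 1,987 × 3 × 2 = 190,752,000 bytes.
Total = 5,469,813,600 bytes = 5.1 GiB.

5.1 GiB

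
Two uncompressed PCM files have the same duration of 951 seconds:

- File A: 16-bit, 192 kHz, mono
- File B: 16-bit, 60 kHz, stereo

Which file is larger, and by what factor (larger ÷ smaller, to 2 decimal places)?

File A, by a factor of 1.60

File A: 192,000 × 2 × 1 = 384,000 bytes/s.
File B: 60,000 × 2 × 2 = 240,000 bytes/s.
File A is larger; ratio = 365,184,000 / 228,240,000 = 1.60.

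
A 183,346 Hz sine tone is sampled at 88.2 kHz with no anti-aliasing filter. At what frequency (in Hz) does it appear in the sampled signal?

6,946 Hz

Nyquist = 88,200/2 = 44,100 Hz; 183,346 Hz exceeds it.
Alias = |183,346 − 2×88,200| = |183,346 − 176,400| = 6,946 Hz.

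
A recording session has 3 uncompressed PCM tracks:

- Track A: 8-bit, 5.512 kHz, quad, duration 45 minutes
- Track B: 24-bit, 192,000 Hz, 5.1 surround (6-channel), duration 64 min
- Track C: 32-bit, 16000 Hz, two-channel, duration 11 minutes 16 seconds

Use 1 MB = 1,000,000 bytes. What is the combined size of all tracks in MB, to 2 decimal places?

Track A: 45 minutes = 2,700 s; 5,512 × 2,700 × 1 × 4 = 59,529,600 bytes.
Track B: 64 min = 3,840 s; 192,000 × 3,840 × 3 × 6 = 13,271,040,000 bytes.
Track C: 11 minutes 16 seconds = 676 s; 16,000 × 676 × 4 × 2 = 86,528,000 bytes.
Total = 13,417,097,600 bytes = 13417.10 MB.

13417.10 MB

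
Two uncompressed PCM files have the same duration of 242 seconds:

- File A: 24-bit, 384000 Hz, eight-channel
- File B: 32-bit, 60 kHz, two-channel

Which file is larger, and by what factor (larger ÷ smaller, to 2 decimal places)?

File A: 384,000 × 3 × 8 = 9,216,000 bytes/s.
File B: 60,000 × 4 × 2 = 480,000 bytes/s.
File A is larger; ratio = 2,230,272,000 / 116,160,000 = 19.20.

File A, by a factor of 19.20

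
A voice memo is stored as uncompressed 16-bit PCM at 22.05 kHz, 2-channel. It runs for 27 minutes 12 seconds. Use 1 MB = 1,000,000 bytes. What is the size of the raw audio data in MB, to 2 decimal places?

Duration = 27 minutes 12 seconds = 1,632 s.
Bytes = 22,050 samples/s × 1,632 s × 2 bytes/sample × 2 ch = 143,942,400 bytes.
143,942,400 / 1,000,000 = 143.94 MB.

143.94 MB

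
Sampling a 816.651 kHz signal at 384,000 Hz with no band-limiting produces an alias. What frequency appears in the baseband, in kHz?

Nyquist = 384,000/2 = 192,000 Hz; 816,651 Hz exceeds it.
Alias = |816,651 − 2×384,000| = |816,651 − 768,000| = 48,651 Hz = 48.651 kHz.

48.651 kHz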